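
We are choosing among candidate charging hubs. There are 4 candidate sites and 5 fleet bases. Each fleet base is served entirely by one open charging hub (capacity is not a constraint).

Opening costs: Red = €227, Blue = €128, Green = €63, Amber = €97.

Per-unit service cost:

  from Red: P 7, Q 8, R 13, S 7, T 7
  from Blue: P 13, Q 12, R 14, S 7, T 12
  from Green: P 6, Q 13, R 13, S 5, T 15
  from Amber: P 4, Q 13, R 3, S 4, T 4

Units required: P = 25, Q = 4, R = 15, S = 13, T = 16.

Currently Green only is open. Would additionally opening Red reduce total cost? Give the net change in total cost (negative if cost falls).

Current service cost with {Green}: 702.
Adding Red: each fleet base re-picks its cheapest; new service cost 554, saving 148.
Extra fixed cost: 227. Net change = 227 − 148 = 79.
(Totals: 765 → 844.)

No — net change +79 (cost rises by 79).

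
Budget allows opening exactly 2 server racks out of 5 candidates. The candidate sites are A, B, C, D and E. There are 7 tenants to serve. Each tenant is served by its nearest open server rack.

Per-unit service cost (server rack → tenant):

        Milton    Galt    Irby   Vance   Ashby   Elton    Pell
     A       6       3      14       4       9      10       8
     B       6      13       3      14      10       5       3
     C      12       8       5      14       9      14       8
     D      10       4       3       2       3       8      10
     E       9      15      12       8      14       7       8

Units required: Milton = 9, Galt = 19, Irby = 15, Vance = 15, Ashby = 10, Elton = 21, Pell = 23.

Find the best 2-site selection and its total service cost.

Choose B and D; total service cost 409.

With exactly 2 open, each tenant uses its cheapest among the chosen.
{B, D}: Milton→B 6·9=54, Galt→D 4·19=76, Irby→B 3·15=45, Vance→D 2·15=30, Ashby→D 3·10=30, Elton→B 5·21=105, Pell→B 3·23=69. Service cost 409.
{A, B}: service cost 480
{A, D}: service cost 568
Among all 10 size-2 choices, {B, D} is lowest.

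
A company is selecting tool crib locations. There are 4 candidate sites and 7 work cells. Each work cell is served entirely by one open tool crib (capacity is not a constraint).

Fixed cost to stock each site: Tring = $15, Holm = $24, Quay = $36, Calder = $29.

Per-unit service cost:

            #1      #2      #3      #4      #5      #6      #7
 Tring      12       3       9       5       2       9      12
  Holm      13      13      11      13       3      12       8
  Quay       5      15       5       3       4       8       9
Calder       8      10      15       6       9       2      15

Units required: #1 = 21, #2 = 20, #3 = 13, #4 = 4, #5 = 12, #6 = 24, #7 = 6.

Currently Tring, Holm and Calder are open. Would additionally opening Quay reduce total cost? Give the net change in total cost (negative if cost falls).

Yes — net change −87 (cost falls by 87).

Current service cost with {Tring, Holm, Calder}: 485.
Adding Quay: each work cell re-picks its cheapest; new service cost 362, saving 123.
Extra fixed cost: 36. Net change = 36 − 123 = -87.
(Totals: 553 → 466.)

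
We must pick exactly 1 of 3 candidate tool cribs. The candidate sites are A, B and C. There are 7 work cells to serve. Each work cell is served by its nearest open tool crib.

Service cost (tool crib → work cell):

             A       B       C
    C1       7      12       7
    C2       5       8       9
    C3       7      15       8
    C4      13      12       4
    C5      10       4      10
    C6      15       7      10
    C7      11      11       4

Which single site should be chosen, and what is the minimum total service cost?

Choose C only; total service cost 52.

With exactly 1 open, each work cell uses its cheapest among the chosen.
{C}: C1→C 7, C2→C 9, C3→C 8, C4→C 4, C5→C 10, C6→C 10, C7→C 4. Service cost 52.
{A}: service cost 68
{B}: service cost 69
Among all 3 size-1 choices, {C} is lowest.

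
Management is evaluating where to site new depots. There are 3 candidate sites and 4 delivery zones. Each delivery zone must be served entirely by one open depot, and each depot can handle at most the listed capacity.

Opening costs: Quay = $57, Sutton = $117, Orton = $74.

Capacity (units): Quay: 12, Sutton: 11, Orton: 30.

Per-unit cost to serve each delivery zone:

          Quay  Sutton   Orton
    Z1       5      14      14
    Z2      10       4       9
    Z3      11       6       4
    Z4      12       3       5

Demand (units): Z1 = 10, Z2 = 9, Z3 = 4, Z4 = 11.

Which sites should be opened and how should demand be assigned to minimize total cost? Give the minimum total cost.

Minimum total cost: 333

Open {Quay, Orton}: Z1→Quay 5·10=50, Z2→Orton 9·9=81, Z3→Orton 4·4=16, Z4→Orton 5·11=55.
Loads: Quay carries 10/12, Orton carries 24/30. Service 202; fixed 131; total 333.
Next best feasible plan costs 405.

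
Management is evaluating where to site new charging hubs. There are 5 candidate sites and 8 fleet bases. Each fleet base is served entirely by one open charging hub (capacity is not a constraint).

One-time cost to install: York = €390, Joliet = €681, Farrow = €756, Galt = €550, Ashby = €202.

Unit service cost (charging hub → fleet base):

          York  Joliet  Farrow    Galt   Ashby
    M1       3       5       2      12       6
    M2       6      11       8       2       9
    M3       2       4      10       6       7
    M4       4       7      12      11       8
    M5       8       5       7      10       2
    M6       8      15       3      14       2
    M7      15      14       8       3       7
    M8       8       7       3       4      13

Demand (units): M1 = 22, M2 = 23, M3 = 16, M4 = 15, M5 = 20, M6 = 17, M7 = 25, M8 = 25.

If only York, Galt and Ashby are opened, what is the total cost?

Each fleet base is assigned to its cheapest site among the open ones.
{York, Galt, Ashby}: M1→York 3·22=66, M2→Galt 2·23=46, M3→York 2·16=32, M4→York 4·15=60, M5→Ashby 2·20=40, M6→Ashby 2·17=34, M7→Galt 3·25=75, M8→Galt 4·25=100. Service 453; fixed 1142; total 1595.

Total cost: 1595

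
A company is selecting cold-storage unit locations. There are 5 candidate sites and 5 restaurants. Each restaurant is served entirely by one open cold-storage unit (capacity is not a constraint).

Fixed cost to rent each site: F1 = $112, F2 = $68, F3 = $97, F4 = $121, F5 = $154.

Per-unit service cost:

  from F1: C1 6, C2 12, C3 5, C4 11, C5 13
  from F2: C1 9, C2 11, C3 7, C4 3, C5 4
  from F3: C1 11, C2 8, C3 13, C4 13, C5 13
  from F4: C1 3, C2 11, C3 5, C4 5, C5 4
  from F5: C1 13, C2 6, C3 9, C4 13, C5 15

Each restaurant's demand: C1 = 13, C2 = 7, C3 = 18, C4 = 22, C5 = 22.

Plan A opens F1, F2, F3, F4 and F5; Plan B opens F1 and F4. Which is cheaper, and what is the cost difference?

Plan B is cheaper by 240.

Plan A: {F1, F2, F3, F4, F5}: C1→F4 3·13=39, C2→F5 6·7=42, C3→F1 5·18=90, C4→F2 3·22=66, C5→F2 4·22=88. Service 325; fixed 552; total 877.
Plan B: {F1, F4}: C1→F4 3·13=39, C2→F4 11·7=77, C3→F1 5·18=90, C4→F4 5·22=110, C5→F4 4·22=88. Service 404; fixed 233; total 637.
Difference: |877 − 637| = 240.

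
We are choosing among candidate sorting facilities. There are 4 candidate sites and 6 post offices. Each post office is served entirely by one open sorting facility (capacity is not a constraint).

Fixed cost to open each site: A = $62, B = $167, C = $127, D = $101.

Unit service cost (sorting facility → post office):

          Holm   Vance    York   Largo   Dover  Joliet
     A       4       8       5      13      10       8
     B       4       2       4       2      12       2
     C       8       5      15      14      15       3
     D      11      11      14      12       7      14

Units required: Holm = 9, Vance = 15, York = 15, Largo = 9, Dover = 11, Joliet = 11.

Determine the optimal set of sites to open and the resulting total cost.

For any fixed open set, each post office goes to its cheapest open site; total = fixed + service.
{B}: Holm→B 4·9=36, Vance→B 2·15=30, York→B 4·15=60, Largo→B 2·9=18, Dover→B 12·11=132, Joliet→B 2·11=22. Service 298; fixed 167; total 465.
{A, B}: service 276 + fixed 229 = 505
{B, D}: service 243 + fixed 268 = 511
{A, B, C, D}: Holm→A 4·9=36, Vance→B 2·15=30, York→B 4·15=60, Largo→B 2·9=18, Dover→D 7·11=77, Joliet→B 2·11=22. Service 243; fixed 457; total 700.
No other subset beats 465.

Open B only; minimum total cost 465.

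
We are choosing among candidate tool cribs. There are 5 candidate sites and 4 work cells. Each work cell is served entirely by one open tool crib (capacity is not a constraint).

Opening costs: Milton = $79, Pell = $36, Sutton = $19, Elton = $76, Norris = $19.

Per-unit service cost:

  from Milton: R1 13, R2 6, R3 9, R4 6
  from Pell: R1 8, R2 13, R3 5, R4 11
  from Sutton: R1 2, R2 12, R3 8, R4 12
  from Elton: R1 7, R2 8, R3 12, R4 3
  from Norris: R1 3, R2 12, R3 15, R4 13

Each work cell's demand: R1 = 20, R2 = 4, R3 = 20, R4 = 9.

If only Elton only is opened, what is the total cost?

Each work cell is assigned to its cheapest site among the open ones.
{Elton}: R1→Elton 7·20=140, R2→Elton 8·4=32, R3→Elton 12·20=240, R4→Elton 3·9=27. Service 439; fixed 76; total 515.

Total cost: 515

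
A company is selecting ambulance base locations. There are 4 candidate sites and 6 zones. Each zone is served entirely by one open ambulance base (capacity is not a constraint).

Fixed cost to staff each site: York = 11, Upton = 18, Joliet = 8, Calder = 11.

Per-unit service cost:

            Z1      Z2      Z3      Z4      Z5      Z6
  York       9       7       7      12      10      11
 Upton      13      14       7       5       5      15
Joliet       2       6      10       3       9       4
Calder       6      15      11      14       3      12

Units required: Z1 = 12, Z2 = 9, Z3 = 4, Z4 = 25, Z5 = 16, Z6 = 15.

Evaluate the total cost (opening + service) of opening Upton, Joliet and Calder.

Total cost: 326

Each zone is assigned to its cheapest site among the open ones.
{Upton, Joliet, Calder}: Z1→Joliet 2·12=24, Z2→Joliet 6·9=54, Z3→Upton 7·4=28, Z4→Joliet 3·25=75, Z5→Calder 3·16=48, Z6→Joliet 4·15=60. Service 289; fixed 37; total 326.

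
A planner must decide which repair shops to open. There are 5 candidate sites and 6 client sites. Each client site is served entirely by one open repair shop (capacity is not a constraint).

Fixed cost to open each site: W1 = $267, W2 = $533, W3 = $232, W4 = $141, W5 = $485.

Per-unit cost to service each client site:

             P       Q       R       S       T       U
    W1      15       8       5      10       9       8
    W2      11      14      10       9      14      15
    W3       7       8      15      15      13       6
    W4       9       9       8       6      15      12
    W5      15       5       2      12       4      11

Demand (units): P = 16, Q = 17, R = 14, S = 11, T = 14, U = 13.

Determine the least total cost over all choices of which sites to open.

Minimum total cost: 982

For any fixed open set, each client site goes to its cheapest open site; total = fixed + service.
{W4}: P→W4 9·16=144, Q→W4 9·17=153, R→W4 8·14=112, S→W4 6·11=66, T→W4 15·14=210, U→W4 12·13=156. Service 841; fixed 141; total 982.
{W1}: P→W1 15·16=240, Q→W1 8·17=136, R→W1 5·14=70, S→W1 10·11=110, T→W1 9·14=126, U→W1 8·13=104. Service 786; fixed 267; total 1053.
{W1, W4}: P→W4 9·16=144, Q→W1 8·17=136, R→W1 5·14=70, S→W4 6·11=66, T→W1 9·14=126, U→W1 8·13=104. Service 646; fixed 408; total 1054.
{W1, W2, W3, W4, W5}: service 425 + fixed 1658 = 2083
No other subset beats 982.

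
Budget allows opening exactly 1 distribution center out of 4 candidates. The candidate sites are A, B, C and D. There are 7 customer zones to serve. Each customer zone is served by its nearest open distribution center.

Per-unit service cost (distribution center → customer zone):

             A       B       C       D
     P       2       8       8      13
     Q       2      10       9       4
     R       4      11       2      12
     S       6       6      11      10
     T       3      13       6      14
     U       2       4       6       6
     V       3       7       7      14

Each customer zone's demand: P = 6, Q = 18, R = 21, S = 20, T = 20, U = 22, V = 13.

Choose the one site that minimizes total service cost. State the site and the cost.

With exactly 1 open, each customer zone uses its cheapest among the chosen.
{A}: P→A 2·6=12, Q→A 2·18=36, R→A 4·21=84, S→A 6·20=120, T→A 3·20=60, U→A 2·22=44, V→A 3·13=39. Service cost 395.
{C}: service cost 815
{B}: service cost 1018
Among all 4 size-1 choices, {A} is lowest.

Choose A only; total service cost 395.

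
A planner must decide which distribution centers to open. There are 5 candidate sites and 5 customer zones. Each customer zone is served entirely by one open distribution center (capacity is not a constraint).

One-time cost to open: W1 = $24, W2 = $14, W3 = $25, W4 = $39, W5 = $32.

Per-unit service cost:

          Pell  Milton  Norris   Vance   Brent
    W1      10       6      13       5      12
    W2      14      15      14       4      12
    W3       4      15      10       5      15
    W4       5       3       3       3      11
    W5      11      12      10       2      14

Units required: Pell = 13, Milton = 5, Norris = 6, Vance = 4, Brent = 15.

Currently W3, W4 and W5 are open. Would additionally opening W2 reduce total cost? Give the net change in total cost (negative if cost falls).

Current service cost with {W3, W4, W5}: 258.
Adding W2: each customer zone re-picks its cheapest; new service cost 258, saving 0.
Extra fixed cost: 14. Net change = 14 − 0 = 14.
(Totals: 354 → 368.)

No — net change +14 (cost rises by 14).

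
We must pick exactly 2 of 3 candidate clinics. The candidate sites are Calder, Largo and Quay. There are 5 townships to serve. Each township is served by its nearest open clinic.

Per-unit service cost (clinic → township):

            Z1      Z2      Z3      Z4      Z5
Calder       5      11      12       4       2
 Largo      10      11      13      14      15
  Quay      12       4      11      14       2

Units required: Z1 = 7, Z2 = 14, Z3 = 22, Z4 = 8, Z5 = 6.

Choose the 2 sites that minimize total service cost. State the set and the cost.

With exactly 2 open, each township uses its cheapest among the chosen.
{Calder, Quay}: Z1→Calder 5·7=35, Z2→Quay 4·14=56, Z3→Quay 11·22=242, Z4→Calder 4·8=32, Z5→Calder 2·6=12. Service cost 377.
{Largo, Quay}: service cost 492
{Calder, Largo}: service cost 497
Among all 3 size-2 choices, {Calder, Quay} is lowest.

Choose Calder and Quay; total service cost 377.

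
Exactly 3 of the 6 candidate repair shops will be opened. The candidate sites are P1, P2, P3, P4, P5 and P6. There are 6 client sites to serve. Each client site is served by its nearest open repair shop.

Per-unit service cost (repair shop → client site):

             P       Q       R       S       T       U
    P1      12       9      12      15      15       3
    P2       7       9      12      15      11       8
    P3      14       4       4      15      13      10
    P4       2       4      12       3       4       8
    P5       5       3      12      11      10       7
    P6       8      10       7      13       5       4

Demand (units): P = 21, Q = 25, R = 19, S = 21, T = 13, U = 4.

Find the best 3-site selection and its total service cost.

Choose P3, P4 and P5; total service cost 336.

With exactly 3 open, each client site uses its cheapest among the chosen.
{P3, P4, P5}: P→P4 2·21=42, Q→P5 3·25=75, R→P3 4·19=76, S→P4 3·21=63, T→P4 4·13=52, U→P5 7·4=28. Service cost 336.
{P1, P3, P4}: service cost 345
{P3, P4, P6}: service cost 349
Among all 20 size-3 choices, {P3, P4, P5} is lowest.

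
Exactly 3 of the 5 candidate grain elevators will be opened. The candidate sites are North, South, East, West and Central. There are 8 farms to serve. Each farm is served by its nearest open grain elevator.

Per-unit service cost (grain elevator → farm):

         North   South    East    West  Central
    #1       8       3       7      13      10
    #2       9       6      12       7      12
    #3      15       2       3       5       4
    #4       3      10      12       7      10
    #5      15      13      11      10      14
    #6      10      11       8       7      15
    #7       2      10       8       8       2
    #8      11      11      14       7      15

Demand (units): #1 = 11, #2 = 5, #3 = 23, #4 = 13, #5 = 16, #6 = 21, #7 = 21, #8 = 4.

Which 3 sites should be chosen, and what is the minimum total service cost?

With exactly 3 open, each farm uses its cheapest among the chosen.
{North, South, West}: #1→South 3·11=33, #2→South 6·5=30, #3→South 2·23=46, #4→North 3·13=39, #5→West 10·16=160, #6→West 7·21=147, #7→North 2·21=42, #8→West 7·4=28. Service cost 525.
{South, West, Central}: service cost 577
{North, South, East}: service cost 578
Among all 10 size-3 choices, {North, South, West} is lowest.

Choose North, South and West; total service cost 525.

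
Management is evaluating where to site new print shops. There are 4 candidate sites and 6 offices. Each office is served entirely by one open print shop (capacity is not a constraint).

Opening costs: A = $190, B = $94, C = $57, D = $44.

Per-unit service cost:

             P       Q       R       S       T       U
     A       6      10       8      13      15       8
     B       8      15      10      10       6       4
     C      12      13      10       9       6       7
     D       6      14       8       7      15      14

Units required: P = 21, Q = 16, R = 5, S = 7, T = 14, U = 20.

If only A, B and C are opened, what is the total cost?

Each office is assigned to its cheapest site among the open ones.
{A, B, C}: P→A 6·21=126, Q→A 10·16=160, R→A 8·5=40, S→C 9·7=63, T→B 6·14=84, U→B 4·20=80. Service 553; fixed 341; total 894.

Total cost: 894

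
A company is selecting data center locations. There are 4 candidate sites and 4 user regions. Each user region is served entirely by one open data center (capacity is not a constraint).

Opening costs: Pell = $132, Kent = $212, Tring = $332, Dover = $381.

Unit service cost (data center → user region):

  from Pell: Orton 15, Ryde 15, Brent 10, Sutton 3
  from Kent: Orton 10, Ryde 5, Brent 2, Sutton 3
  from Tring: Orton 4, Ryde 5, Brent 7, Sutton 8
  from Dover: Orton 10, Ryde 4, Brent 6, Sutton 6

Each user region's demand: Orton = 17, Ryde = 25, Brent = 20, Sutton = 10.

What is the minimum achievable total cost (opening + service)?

Minimum total cost: 577

For any fixed open set, each user region goes to its cheapest open site; total = fixed + service.
{Kent}: Orton→Kent 10·17=170, Ryde→Kent 5·25=125, Brent→Kent 2·20=40, Sutton→Kent 3·10=30. Service 365; fixed 212; total 577.
{Pell, Kent}: service 365 + fixed 344 = 709
{Tring}: Orton→Tring 4·17=68, Ryde→Tring 5·25=125, Brent→Tring 7·20=140, Sutton→Tring 8·10=80. Service 413; fixed 332; total 745.
{Pell, Kent, Tring, Dover}: Orton→Tring 4·17=68, Ryde→Dover 4·25=100, Brent→Kent 2·20=40, Sutton→Pell 3·10=30. Service 238; fixed 1057; total 1295.
No other subset beats 577.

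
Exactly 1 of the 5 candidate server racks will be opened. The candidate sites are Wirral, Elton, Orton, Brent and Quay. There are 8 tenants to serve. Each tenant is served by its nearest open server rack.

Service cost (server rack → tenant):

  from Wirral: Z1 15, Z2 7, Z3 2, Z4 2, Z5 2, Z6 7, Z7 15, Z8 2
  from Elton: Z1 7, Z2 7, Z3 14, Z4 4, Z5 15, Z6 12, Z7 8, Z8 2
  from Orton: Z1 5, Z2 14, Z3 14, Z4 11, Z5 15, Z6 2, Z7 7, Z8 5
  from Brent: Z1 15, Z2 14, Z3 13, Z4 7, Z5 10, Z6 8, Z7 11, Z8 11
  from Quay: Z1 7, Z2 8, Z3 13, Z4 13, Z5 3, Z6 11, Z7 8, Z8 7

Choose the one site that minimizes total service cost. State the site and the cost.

Choose Wirral only; total service cost 52.

With exactly 1 open, each tenant uses its cheapest among the chosen.
{Wirral}: Z1→Wirral 15, Z2→Wirral 7, Z3→Wirral 2, Z4→Wirral 2, Z5→Wirral 2, Z6→Wirral 7, Z7→Wirral 15, Z8→Wirral 2. Service cost 52.
{Elton}: service cost 69
{Quay}: service cost 70
Among all 5 size-1 choices, {Wirral} is lowest.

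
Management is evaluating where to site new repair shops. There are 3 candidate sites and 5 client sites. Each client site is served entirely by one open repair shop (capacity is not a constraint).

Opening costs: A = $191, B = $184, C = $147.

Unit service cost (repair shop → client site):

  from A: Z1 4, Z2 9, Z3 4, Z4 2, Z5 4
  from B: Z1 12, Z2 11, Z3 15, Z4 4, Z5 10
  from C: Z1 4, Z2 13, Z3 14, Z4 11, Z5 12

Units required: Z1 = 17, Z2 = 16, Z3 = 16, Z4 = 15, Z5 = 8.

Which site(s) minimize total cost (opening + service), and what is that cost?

For any fixed open set, each client site goes to its cheapest open site; total = fixed + service.
{A}: Z1→A 4·17=68, Z2→A 9·16=144, Z3→A 4·16=64, Z4→A 2·15=30, Z5→A 4·8=32. Service 338; fixed 191; total 529.
{A, C}: Z1→A 4·17=68, Z2→A 9·16=144, Z3→A 4·16=64, Z4→A 2·15=30, Z5→A 4·8=32. Service 338; fixed 338; total 676.
{A, B}: service 338 + fixed 375 = 713
{A, B, C}: service 338 + fixed 522 = 860
No other subset beats 529.

Open A only; minimum total cost 529.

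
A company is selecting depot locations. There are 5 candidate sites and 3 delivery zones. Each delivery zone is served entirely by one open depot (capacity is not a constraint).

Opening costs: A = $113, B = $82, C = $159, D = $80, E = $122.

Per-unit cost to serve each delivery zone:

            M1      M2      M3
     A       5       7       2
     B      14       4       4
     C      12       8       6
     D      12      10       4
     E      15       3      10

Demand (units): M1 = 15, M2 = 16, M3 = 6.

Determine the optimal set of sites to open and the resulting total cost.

Open A only; minimum total cost 312.

For any fixed open set, each delivery zone goes to its cheapest open site; total = fixed + service.
{A}: M1→A 5·15=75, M2→A 7·16=112, M3→A 2·6=12. Service 199; fixed 113; total 312.
{A, B}: M1→A 5·15=75, M2→B 4·16=64, M3→A 2·6=12. Service 151; fixed 195; total 346.
{A, E}: M1→A 5·15=75, M2→E 3·16=48, M3→A 2·6=12. Service 135; fixed 235; total 370.
{A, B, C, D, E}: service 135 + fixed 556 = 691
No other subset beats 312.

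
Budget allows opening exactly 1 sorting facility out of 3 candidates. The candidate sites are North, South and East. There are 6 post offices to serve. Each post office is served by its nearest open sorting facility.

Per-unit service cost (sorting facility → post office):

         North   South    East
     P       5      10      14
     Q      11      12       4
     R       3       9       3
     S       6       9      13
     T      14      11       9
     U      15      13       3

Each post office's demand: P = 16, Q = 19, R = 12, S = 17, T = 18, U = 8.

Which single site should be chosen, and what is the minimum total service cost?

With exactly 1 open, each post office uses its cheapest among the chosen.
{East}: P→East 14·16=224, Q→East 4·19=76, R→East 3·12=36, S→East 13·17=221, T→East 9·18=162, U→East 3·8=24. Service cost 743.
{North}: service cost 799
{South}: service cost 951
Among all 3 size-1 choices, {East} is lowest.

Choose East only; total service cost 743.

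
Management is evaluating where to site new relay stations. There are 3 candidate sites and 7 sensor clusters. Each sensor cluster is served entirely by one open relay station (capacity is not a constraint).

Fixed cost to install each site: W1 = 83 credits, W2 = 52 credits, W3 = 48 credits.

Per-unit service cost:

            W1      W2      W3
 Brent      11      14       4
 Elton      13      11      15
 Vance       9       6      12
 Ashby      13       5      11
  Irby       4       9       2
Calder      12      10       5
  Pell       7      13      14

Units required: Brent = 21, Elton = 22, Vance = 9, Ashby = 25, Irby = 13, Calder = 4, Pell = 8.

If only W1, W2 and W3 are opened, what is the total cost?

Total cost: 790

Each sensor cluster is assigned to its cheapest site among the open ones.
{W1, W2, W3}: Brent→W3 4·21=84, Elton→W2 11·22=242, Vance→W2 6·9=54, Ashby→W2 5·25=125, Irby→W3 2·13=26, Calder→W3 5·4=20, Pell→W1 7·8=56. Service 607; fixed 183; total 790.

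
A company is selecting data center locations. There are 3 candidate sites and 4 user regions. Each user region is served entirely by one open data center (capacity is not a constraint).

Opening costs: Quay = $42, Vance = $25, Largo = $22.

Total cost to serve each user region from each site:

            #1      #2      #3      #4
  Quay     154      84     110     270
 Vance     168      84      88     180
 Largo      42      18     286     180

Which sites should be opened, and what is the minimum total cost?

Open Vance and Largo; minimum total cost 375.

For any fixed open set, each user region goes to its cheapest open site; total = fixed + service.
{Vance, Largo}: #1→Largo 42, #2→Largo 18, #3→Vance 88, #4→Vance 180. Service 328; fixed 47; total 375.
{Quay, Largo}: service 350 + fixed 64 = 414
{Quay, Vance, Largo}: service 328 + fixed 89 = 417
{Largo}: service 526 + fixed 22 = 548
No other subset beats 375.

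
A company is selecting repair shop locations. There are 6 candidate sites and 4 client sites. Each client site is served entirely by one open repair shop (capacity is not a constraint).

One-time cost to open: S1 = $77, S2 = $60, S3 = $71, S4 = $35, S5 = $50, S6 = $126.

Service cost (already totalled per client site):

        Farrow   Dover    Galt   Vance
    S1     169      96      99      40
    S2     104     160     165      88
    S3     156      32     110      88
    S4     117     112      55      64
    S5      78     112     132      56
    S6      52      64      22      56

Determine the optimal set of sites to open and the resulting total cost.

For any fixed open set, each client site goes to its cheapest open site; total = fixed + service.
{S6}: Farrow→S6 52, Dover→S6 64, Galt→S6 22, Vance→S6 56. Service 194; fixed 126; total 320.
{S4, S6}: service 194 + fixed 161 = 355
{S3, S6}: service 162 + fixed 197 = 359
{S1, S2, S3, S4, S5, S6}: service 146 + fixed 419 = 565
No other subset beats 320.

Open S6 only; minimum total cost 320.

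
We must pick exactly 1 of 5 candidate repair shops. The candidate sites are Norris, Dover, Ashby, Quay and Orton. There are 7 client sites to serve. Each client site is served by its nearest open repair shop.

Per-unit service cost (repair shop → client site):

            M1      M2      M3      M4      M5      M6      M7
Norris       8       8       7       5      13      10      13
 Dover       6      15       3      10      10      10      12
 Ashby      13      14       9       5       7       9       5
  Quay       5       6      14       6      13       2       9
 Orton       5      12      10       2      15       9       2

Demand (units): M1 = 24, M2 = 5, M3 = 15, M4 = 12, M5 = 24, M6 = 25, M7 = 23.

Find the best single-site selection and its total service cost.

Choose Orton only; total service cost 985.

With exactly 1 open, each client site uses its cheapest among the chosen.
{Orton}: M1→Orton 5·24=120, M2→Orton 12·5=60, M3→Orton 10·15=150, M4→Orton 2·12=24, M5→Orton 15·24=360, M6→Orton 9·25=225, M7→Orton 2·23=46. Service cost 985.
{Quay}: service cost 1001
{Ashby}: service cost 1085
Among all 5 size-1 choices, {Orton} is lowest.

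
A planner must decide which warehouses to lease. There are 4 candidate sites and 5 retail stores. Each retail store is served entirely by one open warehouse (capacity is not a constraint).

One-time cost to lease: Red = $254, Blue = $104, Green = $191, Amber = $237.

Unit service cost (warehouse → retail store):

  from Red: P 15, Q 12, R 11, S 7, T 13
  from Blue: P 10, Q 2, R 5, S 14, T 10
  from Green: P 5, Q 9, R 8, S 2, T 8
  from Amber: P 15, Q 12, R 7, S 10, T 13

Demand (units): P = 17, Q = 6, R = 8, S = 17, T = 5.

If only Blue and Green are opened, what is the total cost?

Total cost: 506

Each retail store is assigned to its cheapest site among the open ones.
{Blue, Green}: P→Green 5·17=85, Q→Blue 2·6=12, R→Blue 5·8=40, S→Green 2·17=34, T→Green 8·5=40. Service 211; fixed 295; total 506.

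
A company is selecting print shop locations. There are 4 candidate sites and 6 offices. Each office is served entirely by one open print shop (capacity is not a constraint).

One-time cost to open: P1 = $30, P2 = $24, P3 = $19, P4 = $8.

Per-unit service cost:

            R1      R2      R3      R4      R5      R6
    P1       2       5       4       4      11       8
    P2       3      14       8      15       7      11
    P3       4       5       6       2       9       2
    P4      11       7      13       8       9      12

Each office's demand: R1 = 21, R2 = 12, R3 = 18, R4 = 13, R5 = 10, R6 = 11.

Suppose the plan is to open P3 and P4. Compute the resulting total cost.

Total cost: 417

Each office is assigned to its cheapest site among the open ones.
{P3, P4}: R1→P3 4·21=84, R2→P3 5·12=60, R3→P3 6·18=108, R4→P3 2·13=26, R5→P3 9·10=90, R6→P3 2·11=22. Service 390; fixed 27; total 417.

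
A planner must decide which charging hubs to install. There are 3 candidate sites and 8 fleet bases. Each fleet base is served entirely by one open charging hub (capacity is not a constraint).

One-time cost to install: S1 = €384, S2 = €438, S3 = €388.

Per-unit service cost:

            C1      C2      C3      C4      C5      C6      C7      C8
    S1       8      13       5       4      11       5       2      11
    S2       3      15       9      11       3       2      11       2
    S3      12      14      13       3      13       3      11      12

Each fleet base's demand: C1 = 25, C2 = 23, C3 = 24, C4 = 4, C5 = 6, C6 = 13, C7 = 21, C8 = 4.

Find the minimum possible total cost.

For any fixed open set, each fleet base goes to its cheapest open site; total = fixed + service.
{S1}: C1→S1 8·25=200, C2→S1 13·23=299, C3→S1 5·24=120, C4→S1 4·4=16, C5→S1 11·6=66, C6→S1 5·13=65, C7→S1 2·21=42, C8→S1 11·4=44. Service 852; fixed 384; total 1236.
{S2}: C1→S2 3·25=75, C2→S2 15·23=345, C3→S2 9·24=216, C4→S2 11·4=44, C5→S2 3·6=18, C6→S2 2·13=26, C7→S2 11·21=231, C8→S2 2·4=8. Service 963; fixed 438; total 1401.
{S1, S2}: C1→S2 3·25=75, C2→S1 13·23=299, C3→S1 5·24=120, C4→S1 4·4=16, C5→S2 3·6=18, C6→S2 2·13=26, C7→S1 2·21=42, C8→S2 2·4=8. Service 604; fixed 822; total 1426.
{S1, S2, S3}: service 600 + fixed 1210 = 1810
No other subset beats 1236.

Minimum total cost: 1236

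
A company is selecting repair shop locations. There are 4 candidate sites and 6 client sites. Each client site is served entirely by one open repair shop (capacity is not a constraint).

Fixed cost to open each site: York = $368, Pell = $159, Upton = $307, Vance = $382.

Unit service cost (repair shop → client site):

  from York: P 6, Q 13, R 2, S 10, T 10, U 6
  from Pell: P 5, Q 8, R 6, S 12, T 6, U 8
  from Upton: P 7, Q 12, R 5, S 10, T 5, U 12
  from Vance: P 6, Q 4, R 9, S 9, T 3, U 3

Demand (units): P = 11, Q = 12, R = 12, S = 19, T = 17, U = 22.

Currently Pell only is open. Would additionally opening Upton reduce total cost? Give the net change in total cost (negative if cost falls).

Current service cost with {Pell}: 729.
Adding Upton: each client site re-picks its cheapest; new service cost 662, saving 67.
Extra fixed cost: 307. Net change = 307 − 67 = 240.
(Totals: 888 → 1128.)

No — net change +240 (cost rises by 240).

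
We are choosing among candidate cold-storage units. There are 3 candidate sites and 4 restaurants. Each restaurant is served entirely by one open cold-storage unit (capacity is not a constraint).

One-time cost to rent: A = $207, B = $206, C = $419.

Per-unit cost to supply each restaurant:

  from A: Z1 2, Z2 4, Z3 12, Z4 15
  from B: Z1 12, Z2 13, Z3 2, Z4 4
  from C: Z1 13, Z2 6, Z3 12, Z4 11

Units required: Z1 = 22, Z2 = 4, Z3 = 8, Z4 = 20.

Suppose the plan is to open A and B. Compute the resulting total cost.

Each restaurant is assigned to its cheapest site among the open ones.
{A, B}: Z1→A 2·22=44, Z2→A 4·4=16, Z3→B 2·8=16, Z4→B 4·20=80. Service 156; fixed 413; total 569.

Total cost: 569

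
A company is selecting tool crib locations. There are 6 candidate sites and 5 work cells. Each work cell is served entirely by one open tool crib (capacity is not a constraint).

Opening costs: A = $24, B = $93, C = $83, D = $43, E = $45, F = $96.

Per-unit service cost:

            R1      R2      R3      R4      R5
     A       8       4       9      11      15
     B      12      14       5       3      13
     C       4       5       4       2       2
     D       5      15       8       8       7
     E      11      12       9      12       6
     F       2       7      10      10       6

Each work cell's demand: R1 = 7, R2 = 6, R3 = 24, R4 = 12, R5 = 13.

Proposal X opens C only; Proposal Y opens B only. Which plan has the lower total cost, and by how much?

Proposal X is cheaper by 299.

Proposal X: {C}: R1→C 4·7=28, R2→C 5·6=30, R3→C 4·24=96, R4→C 2·12=24, R5→C 2·13=26. Service 204; fixed 83; total 287.
Proposal Y: {B}: R1→B 12·7=84, R2→B 14·6=84, R3→B 5·24=120, R4→B 3·12=36, R5→B 13·13=169. Service 493; fixed 93; total 586.
Difference: |287 − 586| = 299.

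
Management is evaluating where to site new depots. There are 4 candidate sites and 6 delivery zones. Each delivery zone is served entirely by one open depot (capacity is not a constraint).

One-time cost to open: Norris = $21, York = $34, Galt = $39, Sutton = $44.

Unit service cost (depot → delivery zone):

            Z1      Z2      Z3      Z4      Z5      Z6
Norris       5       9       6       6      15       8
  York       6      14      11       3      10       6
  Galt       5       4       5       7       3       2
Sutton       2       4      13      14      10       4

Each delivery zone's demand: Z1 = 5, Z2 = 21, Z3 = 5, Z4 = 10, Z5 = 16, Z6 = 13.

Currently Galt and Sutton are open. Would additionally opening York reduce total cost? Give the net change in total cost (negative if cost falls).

Yes — net change −6 (cost falls by 6).

Current service cost with {Galt, Sutton}: 263.
Adding York: each delivery zone re-picks its cheapest; new service cost 223, saving 40.
Extra fixed cost: 34. Net change = 34 − 40 = -6.
(Totals: 346 → 340.)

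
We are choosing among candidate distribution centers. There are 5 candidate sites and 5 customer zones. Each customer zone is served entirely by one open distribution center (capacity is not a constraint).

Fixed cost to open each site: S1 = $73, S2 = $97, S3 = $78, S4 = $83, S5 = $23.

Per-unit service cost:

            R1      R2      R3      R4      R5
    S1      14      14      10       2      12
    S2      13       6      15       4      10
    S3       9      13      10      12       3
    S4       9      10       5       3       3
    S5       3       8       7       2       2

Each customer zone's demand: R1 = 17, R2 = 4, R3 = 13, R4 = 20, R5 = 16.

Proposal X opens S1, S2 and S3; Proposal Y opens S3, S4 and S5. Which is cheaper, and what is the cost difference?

Proposal Y is cheaper by 239.

Proposal X: {S1, S2, S3}: R1→S3 9·17=153, R2→S2 6·4=24, R3→S1 10·13=130, R4→S1 2·20=40, R5→S3 3·16=48. Service 395; fixed 248; total 643.
Proposal Y: {S3, S4, S5}: R1→S5 3·17=51, R2→S5 8·4=32, R3→S4 5·13=65, R4→S5 2·20=40, R5→S5 2·16=32. Service 220; fixed 184; total 404.
Difference: |643 − 404| = 239.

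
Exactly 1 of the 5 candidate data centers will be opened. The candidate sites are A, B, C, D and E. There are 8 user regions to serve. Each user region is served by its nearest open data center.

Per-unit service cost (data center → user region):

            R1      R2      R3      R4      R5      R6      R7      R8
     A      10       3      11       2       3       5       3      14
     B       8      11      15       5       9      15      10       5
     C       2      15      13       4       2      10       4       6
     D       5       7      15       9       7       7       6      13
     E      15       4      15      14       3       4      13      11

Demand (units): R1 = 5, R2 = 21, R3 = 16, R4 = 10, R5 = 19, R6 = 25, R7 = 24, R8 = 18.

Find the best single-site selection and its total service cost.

Choose A only; total service cost 815.

With exactly 1 open, each user region uses its cheapest among the chosen.
{A}: R1→A 10·5=50, R2→A 3·21=63, R3→A 11·16=176, R4→A 2·10=20, R5→A 3·19=57, R6→A 5·25=125, R7→A 3·24=72, R8→A 14·18=252. Service cost 815.
{C}: service cost 1065
{D}: service cost 1188
Among all 5 size-1 choices, {A} is lowest.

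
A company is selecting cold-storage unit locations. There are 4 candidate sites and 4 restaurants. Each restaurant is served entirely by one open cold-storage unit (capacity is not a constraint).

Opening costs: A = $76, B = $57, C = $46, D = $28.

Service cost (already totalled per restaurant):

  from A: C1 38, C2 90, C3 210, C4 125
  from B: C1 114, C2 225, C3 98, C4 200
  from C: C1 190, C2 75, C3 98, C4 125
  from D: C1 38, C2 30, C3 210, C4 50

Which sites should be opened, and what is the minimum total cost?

Open C and D; minimum total cost 290.

For any fixed open set, each restaurant goes to its cheapest open site; total = fixed + service.
{C, D}: C1→D 38, C2→D 30, C3→C 98, C4→D 50. Service 216; fixed 74; total 290.
{B, D}: C1→D 38, C2→D 30, C3→B 98, C4→D 50. Service 216; fixed 85; total 301.
{B, C, D}: C1→D 38, C2→D 30, C3→B 98, C4→D 50. Service 216; fixed 131; total 347.
{A, B, C, D}: service 216 + fixed 207 = 423
(All 15 nonempty subsets were checked; C and D is lowest.)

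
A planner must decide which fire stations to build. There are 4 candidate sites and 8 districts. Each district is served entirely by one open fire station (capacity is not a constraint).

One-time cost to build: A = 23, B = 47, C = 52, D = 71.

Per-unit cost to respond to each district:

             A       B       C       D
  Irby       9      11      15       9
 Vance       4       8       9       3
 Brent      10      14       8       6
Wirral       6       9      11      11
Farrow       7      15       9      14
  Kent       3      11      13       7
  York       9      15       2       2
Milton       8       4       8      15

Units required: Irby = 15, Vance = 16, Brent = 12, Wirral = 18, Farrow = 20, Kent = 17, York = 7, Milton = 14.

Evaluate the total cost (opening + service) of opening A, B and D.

Each district is assigned to its cheapest site among the open ones.
{A, B, D}: Irby→A 9·15=135, Vance→D 3·16=48, Brent→D 6·12=72, Wirral→A 6·18=108, Farrow→A 7·20=140, Kent→A 3·17=51, York→D 2·7=14, Milton→B 4·14=56. Service 624; fixed 141; total 765.

Total cost: 765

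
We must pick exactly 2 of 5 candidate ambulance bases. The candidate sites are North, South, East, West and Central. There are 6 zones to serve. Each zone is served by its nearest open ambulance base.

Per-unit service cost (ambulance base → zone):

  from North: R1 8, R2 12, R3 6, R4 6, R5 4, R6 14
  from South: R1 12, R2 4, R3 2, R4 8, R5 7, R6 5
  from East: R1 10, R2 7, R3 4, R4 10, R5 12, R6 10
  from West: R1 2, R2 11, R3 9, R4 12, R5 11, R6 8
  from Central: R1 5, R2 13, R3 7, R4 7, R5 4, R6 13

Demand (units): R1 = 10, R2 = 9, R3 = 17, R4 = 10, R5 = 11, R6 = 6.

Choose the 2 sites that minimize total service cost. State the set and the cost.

With exactly 2 open, each zone uses its cheapest among the chosen.
{South, Central}: R1→Central 5·10=50, R2→South 4·9=36, R3→South 2·17=34, R4→Central 7·10=70, R5→Central 4·11=44, R6→South 5·6=30. Service cost 264.
{South, West}: service cost 277
{North, South}: service cost 284
Among all 10 size-2 choices, {South, Central} is lowest.

Choose South and Central; total service cost 264.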